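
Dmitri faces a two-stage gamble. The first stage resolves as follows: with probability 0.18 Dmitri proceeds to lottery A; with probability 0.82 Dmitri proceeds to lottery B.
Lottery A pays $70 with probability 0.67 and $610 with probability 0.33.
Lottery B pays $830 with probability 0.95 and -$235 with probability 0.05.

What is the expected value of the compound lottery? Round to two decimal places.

$681.61

EV(A) = 0.67 × 70 + 0.33 × 610 = 46.9 + 201.3 = 248.2
EV(B) = 0.95 × 830 + 0.05 × (-235) = 788.5 − 11.75 = 776.75
Overall = 0.18 × 248.2 + 0.82 × 776.75 = 44.676 + 636.935 = 681.611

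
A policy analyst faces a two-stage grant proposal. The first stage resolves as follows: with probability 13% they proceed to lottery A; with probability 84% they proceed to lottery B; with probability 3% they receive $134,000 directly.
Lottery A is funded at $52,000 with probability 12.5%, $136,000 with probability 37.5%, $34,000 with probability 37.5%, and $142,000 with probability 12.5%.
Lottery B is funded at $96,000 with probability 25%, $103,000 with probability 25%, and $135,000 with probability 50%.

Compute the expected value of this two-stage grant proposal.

$113,950

EV(A) = 0.125 × 52000 + 0.375 × 136000 + 0.375 × 34000 + 0.125 × 142000 = 6500 + 51000 + 12750 + 17750 = 88000
EV(B) = 0.25 × 96000 + 0.25 × 103000 + 0.5 × 135000 = 24000 + 25750 + 67500 = 117250
Branch C: 134000 (certain)
Overall = 0.13 × 88000 + 0.84 × 117250 + 0.03 × 134000 = 11440 + 98490 + 4020 = 113950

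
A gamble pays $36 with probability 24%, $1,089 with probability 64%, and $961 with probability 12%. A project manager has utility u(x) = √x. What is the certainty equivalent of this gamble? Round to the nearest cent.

E[u] = 0.24·√36 + 0.64·√1089 + 0.12·√961 = 0.24·6 + 0.64·33 + 0.12·31 = 26.28
CE = (26.28)² = 690.6384

$690.64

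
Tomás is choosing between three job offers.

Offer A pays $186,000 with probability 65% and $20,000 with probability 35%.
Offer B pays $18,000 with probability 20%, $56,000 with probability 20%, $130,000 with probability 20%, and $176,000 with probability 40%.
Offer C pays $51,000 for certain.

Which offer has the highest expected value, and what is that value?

Offer A = 0.65 × 186000 + 0.35 × 20000 = 120900 + 7000 = 127900
Offer B = 0.2 × 18000 + 0.2 × 56000 + 0.2 × 130000 + 0.4 × 176000 = 3600 + 11200 + 26000 + 70400 = 111200
Offer C: 51000 (certain)

Offer A ($127,900)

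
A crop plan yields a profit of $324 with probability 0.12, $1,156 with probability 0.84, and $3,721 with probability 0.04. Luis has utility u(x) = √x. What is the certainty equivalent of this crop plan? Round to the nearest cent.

E[u] = 0.12·√324 + 0.84·√1156 + 0.04·√3721 = 0.12·18 + 0.84·34 + 0.04·61 = 33.16
CE = (33.16)² = 1099.5856

$1,099.59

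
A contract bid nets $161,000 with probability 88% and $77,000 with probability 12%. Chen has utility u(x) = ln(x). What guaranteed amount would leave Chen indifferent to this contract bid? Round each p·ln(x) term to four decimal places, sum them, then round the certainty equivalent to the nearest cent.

$147,369.75

E[u] = 0.88·ln(161000) + 0.12·ln(77000) = 10.5505 + 1.3502 = 11.9007
CE = e^11.9007 ≈ 147369.75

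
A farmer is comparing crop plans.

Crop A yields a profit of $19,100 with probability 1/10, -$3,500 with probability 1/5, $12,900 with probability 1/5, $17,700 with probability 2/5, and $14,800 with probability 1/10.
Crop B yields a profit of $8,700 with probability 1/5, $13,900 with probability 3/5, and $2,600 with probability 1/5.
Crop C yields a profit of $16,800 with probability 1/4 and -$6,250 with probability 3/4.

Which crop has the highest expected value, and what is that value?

Crop A ($12,350)

Crop A = 1/10 × 19100 + 1/5 × (-3500) + 1/5 × 12900 + 2/5 × 17700 + 1/10 × 14800 = 1910 − 700 + 2580 + 7080 + 1480 = 12350
Crop B = 1/5 × 8700 + 3/5 × 13900 + 1/5 × 2600 = 1740 + 8340 + 520 = 10600
Crop C = 1/4 × 16800 + 3/4 × (-6250) = 4200 − 4687.5 = -487.5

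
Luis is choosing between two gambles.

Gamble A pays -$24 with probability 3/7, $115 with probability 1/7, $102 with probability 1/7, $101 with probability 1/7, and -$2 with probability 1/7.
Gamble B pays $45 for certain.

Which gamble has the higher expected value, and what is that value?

Gamble B ($45)

Gamble A = 3/7 × (-24) + 1/7 × 115 + 1/7 × 102 + 1/7 × 101 + 1/7 × (-2) = -10.2857 + 16.4286 + 14.5714 + 14.4286 − 0.2857 = 34.8571
Gamble B: 45 (certain)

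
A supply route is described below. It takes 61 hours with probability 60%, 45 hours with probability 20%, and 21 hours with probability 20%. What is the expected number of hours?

49.8 hours

EV = 0.6 × 61 + 0.2 × 45 + 0.2 × 21 = 36.6 + 9 + 4.2 = 49.8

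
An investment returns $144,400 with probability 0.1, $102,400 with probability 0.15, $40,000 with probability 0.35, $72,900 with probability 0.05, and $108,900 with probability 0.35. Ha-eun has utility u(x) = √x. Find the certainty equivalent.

E[u] = 0.1·√144400 + 0.15·√102400 + 0.35·√40000 + 0.05·√72900 + 0.35·√108900 = 0.1·380 + 0.15·320 + 0.35·200 + 0.05·270 + 0.35·330 = 285
CE = (285)² = 81225

$81,225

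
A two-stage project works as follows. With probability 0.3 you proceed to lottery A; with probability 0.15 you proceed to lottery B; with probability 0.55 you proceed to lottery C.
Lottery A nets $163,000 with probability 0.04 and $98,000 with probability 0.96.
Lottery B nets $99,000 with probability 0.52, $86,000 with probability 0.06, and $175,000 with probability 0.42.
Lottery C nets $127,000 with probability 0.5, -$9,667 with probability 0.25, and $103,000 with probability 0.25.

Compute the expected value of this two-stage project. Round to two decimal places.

EV(A) = 0.04 × 163000 + 0.96 × 98000 = 6520 + 94080 = 100600
EV(B) = 0.52 × 99000 + 0.06 × 86000 + 0.42 × 175000 = 51480 + 5160 + 73500 = 130140
EV(C) = 0.5 × 127000 + 0.25 × (-9667) + 0.25 × 103000 = 63500 − 2416.75 + 25750 = 86833.25
Overall = 0.3 × 100600 + 0.15 × 130140 + 0.55 × 86833.25 = 30180 + 19521 + 47758.2875 = 97459.2875

$97,459.29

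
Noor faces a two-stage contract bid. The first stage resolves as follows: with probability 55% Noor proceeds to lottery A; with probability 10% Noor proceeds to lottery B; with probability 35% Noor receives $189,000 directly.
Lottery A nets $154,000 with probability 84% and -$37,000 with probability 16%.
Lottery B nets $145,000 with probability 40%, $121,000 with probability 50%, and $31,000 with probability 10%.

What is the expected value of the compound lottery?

EV(A) = 0.84 × 154000 + 0.16 × (-37000) = 129360 − 5920 = 123440
EV(B) = 0.4 × 145000 + 0.5 × 121000 + 0.1 × 31000 = 58000 + 60500 + 3100 = 121600
Branch C: 189000 (certain)
Overall = 0.55 × 123440 + 0.1 × 121600 + 0.35 × 189000 = 67892 + 12160 + 66150 = 146202

$146,202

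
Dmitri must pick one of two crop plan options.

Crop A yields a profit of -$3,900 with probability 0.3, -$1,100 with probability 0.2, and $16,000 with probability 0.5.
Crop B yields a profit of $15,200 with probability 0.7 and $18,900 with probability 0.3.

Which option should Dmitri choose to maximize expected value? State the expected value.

Crop B ($16,310)

Crop A = 0.3 × (-3900) + 0.2 × (-1100) + 0.5 × 16000 = -1170 − 220 + 8000 = 6610
Crop B = 0.7 × 15200 + 0.3 × 18900 = 10640 + 5670 = 16310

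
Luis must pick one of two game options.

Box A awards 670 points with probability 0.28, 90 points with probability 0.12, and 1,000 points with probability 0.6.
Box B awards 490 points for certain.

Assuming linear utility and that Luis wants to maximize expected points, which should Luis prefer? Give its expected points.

Box A (798.4 points)

Box A = 0.28 × 670 + 0.12 × 90 + 0.6 × 1000 = 187.6 + 10.8 + 600 = 798.4
Box B: 490 (certain)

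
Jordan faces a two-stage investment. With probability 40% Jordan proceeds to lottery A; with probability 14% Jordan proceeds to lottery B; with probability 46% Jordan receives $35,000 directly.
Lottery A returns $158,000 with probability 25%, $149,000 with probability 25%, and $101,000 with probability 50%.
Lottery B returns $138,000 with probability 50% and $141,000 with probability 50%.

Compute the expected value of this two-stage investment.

$86,530

EV(A) = 0.25 × 158000 + 0.25 × 149000 + 0.5 × 101000 = 39500 + 37250 + 50500 = 127250
EV(B) = 0.5 × 138000 + 0.5 × 141000 = 69000 + 70500 = 139500
Branch C: 35000 (certain)
Overall = 0.4 × 127250 + 0.14 × 139500 + 0.46 × 35000 = 50900 + 19530 + 16100 = 86530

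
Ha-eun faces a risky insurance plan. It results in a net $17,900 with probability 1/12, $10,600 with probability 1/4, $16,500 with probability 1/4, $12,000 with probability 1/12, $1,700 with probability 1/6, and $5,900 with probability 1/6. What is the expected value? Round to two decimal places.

$10,533.33

EV = 1/12 × 17900 + 1/4 × 10600 + 1/4 × 16500 + 1/12 × 12000 + 1/6 × 1700 + 1/6 × 5900 = 1491.6667 + 2650 + 4125 + 1000 + 283.3333 + 983.3333 = 10533.3333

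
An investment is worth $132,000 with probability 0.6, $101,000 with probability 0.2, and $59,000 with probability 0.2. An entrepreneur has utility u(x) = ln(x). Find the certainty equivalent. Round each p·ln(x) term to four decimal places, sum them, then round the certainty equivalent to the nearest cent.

E[u] = 0.6·ln(132000) + 0.2·ln(101000) + 0.2·ln(59000) = 7.0743 + 2.3046 + 2.1971 = 11.5760
CE = e^11.5760 ≈ 106510.62

$106,510.62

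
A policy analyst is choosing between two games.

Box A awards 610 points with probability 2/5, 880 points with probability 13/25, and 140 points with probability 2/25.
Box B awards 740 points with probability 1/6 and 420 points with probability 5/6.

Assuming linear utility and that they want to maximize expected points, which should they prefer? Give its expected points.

Box A (712.8 points)

Box A = 2/5 × 610 + 13/25 × 880 + 2/25 × 140 = 244 + 457.6 + 11.2 = 712.8
Box B = 1/6 × 740 + 5/6 × 420 = 123.3333 + 350 = 473.3333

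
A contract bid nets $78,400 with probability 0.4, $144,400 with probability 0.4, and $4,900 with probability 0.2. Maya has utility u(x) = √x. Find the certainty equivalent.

E[u] = 0.4·√78400 + 0.4·√144400 + 0.2·√4900 = 0.4·280 + 0.4·380 + 0.2·70 = 278
CE = (278)² = 77284

$77,284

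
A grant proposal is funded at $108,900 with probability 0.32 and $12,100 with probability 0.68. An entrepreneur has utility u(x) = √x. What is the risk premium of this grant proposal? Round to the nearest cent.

E[u] = 0.32·√108900 + 0.68·√12100 = 0.32·330 + 0.68·110 = 180.4
CE = (180.4)² = 32544.16
Risk premium = EV − CE = 43076 − 32544.16 = 10531.84

$10,531.84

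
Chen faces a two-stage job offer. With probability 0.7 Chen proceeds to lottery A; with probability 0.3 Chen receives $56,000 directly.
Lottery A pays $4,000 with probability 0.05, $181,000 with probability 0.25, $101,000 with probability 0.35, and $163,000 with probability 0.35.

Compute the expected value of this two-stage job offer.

EV(A) = 0.05 × 4000 + 0.25 × 181000 + 0.35 × 101000 + 0.35 × 163000 = 200 + 45250 + 35350 + 57050 = 137850
Branch B: 56000 (certain)
Overall = 0.7 × 137850 + 0.3 × 56000 = 96495 + 16800 = 113295

$113,295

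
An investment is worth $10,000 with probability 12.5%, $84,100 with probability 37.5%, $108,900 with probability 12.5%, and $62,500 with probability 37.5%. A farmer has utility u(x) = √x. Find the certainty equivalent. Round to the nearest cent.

E[u] = 0.125·√10000 + 0.375·√84100 + 0.125·√108900 + 0.375·√62500 = 0.125·100 + 0.375·290 + 0.125·330 + 0.375·250 = 256.25
CE = (256.25)² = 65664.0625

$65,664.06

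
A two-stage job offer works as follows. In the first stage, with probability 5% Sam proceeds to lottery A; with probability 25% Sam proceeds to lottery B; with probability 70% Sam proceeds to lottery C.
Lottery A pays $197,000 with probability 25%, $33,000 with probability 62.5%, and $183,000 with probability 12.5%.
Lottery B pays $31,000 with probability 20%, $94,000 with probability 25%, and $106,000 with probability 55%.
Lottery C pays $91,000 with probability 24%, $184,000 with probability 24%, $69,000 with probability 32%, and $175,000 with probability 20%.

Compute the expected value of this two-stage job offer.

EV(A) = 0.25 × 197000 + 0.625 × 33000 + 0.125 × 183000 = 49250 + 20625 + 22875 = 92750
EV(B) = 0.2 × 31000 + 0.25 × 94000 + 0.55 × 106000 = 6200 + 23500 + 58300 = 88000
EV(C) = 0.24 × 91000 + 0.24 × 184000 + 0.32 × 69000 + 0.2 × 175000 = 21840 + 44160 + 22080 + 35000 = 123080
Overall = 0.05 × 92750 + 0.25 × 88000 + 0.7 × 123080 = 4637.5 + 22000 + 86156 = 112793.5

$112,793.50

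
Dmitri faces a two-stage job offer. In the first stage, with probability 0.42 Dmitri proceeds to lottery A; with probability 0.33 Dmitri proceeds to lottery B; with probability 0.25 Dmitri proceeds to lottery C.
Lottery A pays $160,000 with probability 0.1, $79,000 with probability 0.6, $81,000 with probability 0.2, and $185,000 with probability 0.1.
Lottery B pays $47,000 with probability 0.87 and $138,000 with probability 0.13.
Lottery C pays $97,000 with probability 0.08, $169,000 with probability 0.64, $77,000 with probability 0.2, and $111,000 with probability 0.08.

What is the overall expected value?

$95,665.90

EV(A) = 0.1 × 160000 + 0.6 × 79000 + 0.2 × 81000 + 0.1 × 185000 = 16000 + 47400 + 16200 + 18500 = 98100
EV(B) = 0.87 × 47000 + 0.13 × 138000 = 40890 + 17940 = 58830
EV(C) = 0.08 × 97000 + 0.64 × 169000 + 0.2 × 77000 + 0.08 × 111000 = 7760 + 108160 + 15400 + 8880 = 140200
Overall = 0.42 × 98100 + 0.33 × 58830 + 0.25 × 140200 = 41202 + 19413.9 + 35050 = 95665.9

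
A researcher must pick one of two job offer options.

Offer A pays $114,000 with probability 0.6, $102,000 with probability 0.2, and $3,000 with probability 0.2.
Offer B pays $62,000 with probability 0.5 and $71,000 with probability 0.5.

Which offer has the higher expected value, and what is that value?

Offer A ($89,400)

Offer A = 0.6 × 114000 + 0.2 × 102000 + 0.2 × 3000 = 68400 + 20400 + 600 = 89400
Offer B = 0.5 × 62000 + 0.5 × 71000 = 31000 + 35500 = 66500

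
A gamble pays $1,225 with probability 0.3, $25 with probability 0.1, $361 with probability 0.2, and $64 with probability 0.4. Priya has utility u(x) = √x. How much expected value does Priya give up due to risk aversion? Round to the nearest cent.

E[u] = 0.3·√1225 + 0.1·√25 + 0.2·√361 + 0.4·√64 = 0.3·35 + 0.1·5 + 0.2·19 + 0.4·8 = 18
CE = (18)² = 324
Risk premium = EV − CE = 467.8 − 324 = 143.8

$143.80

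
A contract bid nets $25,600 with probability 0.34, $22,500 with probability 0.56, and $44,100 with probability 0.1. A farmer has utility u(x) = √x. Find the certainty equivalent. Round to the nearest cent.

$25,408.36

E[u] = 0.34·√25600 + 0.56·√22500 + 0.1·√44100 = 0.34·160 + 0.56·150 + 0.1·210 = 159.4
CE = (159.4)² = 25408.36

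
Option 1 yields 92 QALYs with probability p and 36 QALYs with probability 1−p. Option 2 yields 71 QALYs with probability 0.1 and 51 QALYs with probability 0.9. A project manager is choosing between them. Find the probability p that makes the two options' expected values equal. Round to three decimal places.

EV(Option 2) = 0.1 × 71 + 0.9 × 51 = 7.1 + 45.9 = 53
p·92 + (1−p)·36 = 53
56p + 36 = 53
p = (53 − 36) / 56

p = 0.304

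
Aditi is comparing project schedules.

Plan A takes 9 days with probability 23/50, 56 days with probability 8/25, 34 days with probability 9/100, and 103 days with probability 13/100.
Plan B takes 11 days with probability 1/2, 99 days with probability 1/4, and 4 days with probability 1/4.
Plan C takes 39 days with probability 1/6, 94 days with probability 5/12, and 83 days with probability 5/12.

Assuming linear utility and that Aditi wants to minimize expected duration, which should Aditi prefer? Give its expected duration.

Plan B (31.25 days)

Plan A = 23/50 × 9 + 8/25 × 56 + 9/100 × 34 + 13/100 × 103 = 4.14 + 17.92 + 3.06 + 13.39 = 38.51
Plan B = 1/2 × 11 + 1/4 × 99 + 1/4 × 4 = 5.5 + 24.75 + 1 = 31.25
Plan C = 1/6 × 39 + 5/12 × 94 + 5/12 × 83 = 6.5 + 39.1667 + 34.5833 = 80.25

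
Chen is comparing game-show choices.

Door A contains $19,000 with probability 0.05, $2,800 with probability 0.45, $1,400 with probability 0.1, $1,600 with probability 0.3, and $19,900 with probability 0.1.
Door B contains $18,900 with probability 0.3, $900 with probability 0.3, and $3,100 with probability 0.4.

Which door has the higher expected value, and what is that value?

Door A = 0.05 × 19000 + 0.45 × 2800 + 0.1 × 1400 + 0.3 × 1600 + 0.1 × 19900 = 950 + 1260 + 140 + 480 + 1990 = 4820
Door B = 0.3 × 18900 + 0.3 × 900 + 0.4 × 3100 = 5670 + 270 + 1240 = 7180

Door B ($7,180)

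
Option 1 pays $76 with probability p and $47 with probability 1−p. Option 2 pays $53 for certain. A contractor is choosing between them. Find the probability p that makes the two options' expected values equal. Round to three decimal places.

p = 0.207

p·76 + (1−p)·47 = 53
29p + 47 = 53
p = (53 − 47) / 29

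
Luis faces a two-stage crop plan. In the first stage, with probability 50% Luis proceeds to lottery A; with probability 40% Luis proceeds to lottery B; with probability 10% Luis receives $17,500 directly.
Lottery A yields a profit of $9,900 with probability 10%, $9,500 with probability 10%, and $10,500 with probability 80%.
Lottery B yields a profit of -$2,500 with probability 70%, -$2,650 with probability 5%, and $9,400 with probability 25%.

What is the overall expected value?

$7,107

EV(A) = 0.1 × 9900 + 0.1 × 9500 + 0.8 × 10500 = 990 + 950 + 8400 = 10340
EV(B) = 0.7 × (-2500) + 0.05 × (-2650) + 0.25 × 9400 = -1750 − 132.5 + 2350 = 467.5
Branch C: 17500 (certain)
Overall = 0.5 × 10340 + 0.4 × 467.5 + 0.1 × 17500 = 5170 + 187 + 1750 = 7107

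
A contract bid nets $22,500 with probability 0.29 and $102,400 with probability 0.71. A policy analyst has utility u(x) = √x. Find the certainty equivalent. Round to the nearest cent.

$73,278.49

E[u] = 0.29·√22500 + 0.71·√102400 = 0.29·150 + 0.71·320 = 270.7
CE = (270.7)² = 73278.49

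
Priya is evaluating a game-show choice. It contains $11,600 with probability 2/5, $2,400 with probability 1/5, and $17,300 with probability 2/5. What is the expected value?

$12,040

EV = 2/5 × 11600 + 1/5 × 2400 + 2/5 × 17300 = 4640 + 480 + 6920 = 12040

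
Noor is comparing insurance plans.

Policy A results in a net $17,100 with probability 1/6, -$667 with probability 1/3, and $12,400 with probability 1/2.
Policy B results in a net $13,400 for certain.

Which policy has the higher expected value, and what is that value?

Policy A = 1/6 × 17100 + 1/3 × (-667) + 1/2 × 12400 = 2850 − 222.3333 + 6200 = 8827.6667
Policy B: 13400 (certain)

Policy B ($13,400)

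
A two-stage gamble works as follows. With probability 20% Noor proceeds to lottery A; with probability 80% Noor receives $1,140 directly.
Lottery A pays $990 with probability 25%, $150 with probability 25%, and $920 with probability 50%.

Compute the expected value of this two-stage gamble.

EV(A) = 0.25 × 990 + 0.25 × 150 + 0.5 × 920 = 247.5 + 37.5 + 460 = 745
Branch B: 1140 (certain)
Overall = 0.2 × 745 + 0.8 × 1140 = 149 + 912 = 1061

$1,061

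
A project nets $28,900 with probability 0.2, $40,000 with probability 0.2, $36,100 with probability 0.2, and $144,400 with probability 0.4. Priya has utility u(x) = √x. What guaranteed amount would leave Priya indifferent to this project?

E[u] = 0.2·√28900 + 0.2·√40000 + 0.2·√36100 + 0.4·√144400 = 0.2·170 + 0.2·200 + 0.2·190 + 0.4·380 = 264
CE = (264)² = 69696

$69,696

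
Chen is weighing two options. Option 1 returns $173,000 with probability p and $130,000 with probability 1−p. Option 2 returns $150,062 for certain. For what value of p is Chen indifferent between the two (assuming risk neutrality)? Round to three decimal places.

p = 0.467

p·173000 + (1−p)·130000 = 150062
43000p + 130000 = 150062
p = (150062 − 130000) / 43000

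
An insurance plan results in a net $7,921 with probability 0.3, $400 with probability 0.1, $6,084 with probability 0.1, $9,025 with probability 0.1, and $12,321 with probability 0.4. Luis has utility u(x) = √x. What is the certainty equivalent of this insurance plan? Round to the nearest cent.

E[u] = 0.3·√7921 + 0.1·√400 + 0.1·√6084 + 0.1·√9025 + 0.4·√12321 = 0.3·89 + 0.1·20 + 0.1·78 + 0.1·95 + 0.4·111 = 90.4
CE = (90.4)² = 8172.16

$8,172.16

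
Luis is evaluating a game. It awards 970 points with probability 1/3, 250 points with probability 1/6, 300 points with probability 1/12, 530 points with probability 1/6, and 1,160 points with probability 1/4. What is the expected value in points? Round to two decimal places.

EV = 1/3 × 970 + 1/6 × 250 + 1/12 × 300 + 1/6 × 530 + 1/4 × 1160 = 323.3333 + 41.6667 + 25 + 88.3333 + 290 = 768.3333

768.33 points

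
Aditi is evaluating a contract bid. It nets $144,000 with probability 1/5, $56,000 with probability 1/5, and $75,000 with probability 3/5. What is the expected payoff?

$85,000

EV = 1/5 × 144000 + 1/5 × 56000 + 3/5 × 75000 = 28800 + 11200 + 45000 = 85000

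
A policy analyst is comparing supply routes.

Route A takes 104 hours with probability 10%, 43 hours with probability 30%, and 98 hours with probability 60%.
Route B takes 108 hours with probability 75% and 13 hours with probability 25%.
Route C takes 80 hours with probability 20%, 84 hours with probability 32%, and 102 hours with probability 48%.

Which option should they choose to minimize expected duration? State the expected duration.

Route A (82.1 hours)

Route A = 0.1 × 104 + 0.3 × 43 + 0.6 × 98 = 10.4 + 12.9 + 58.8 = 82.1
Route B = 0.75 × 108 + 0.25 × 13 = 81 + 3.25 = 84.25
Route C = 0.2 × 80 + 0.32 × 84 + 0.48 × 102 = 16 + 26.88 + 48.96 = 91.84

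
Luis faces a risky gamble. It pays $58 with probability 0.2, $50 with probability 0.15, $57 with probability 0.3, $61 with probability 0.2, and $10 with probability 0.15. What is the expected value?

EV = 0.2 × 58 + 0.15 × 50 + 0.3 × 57 + 0.2 × 61 + 0.15 × 10 = 11.6 + 7.5 + 17.1 + 12.2 + 1.5 = 49.9

$49.90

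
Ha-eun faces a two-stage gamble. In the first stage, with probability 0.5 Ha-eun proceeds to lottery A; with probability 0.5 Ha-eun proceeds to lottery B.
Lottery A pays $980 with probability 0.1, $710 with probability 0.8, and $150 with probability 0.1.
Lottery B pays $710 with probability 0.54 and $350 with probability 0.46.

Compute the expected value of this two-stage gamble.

EV(A) = 0.1 × 980 + 0.8 × 710 + 0.1 × 150 = 98 + 568 + 15 = 681
EV(B) = 0.54 × 710 + 0.46 × 350 = 383.4 + 161 = 544.4
Overall = 0.5 × 681 + 0.5 × 544.4 = 340.5 + 272.2 = 612.7

$612.70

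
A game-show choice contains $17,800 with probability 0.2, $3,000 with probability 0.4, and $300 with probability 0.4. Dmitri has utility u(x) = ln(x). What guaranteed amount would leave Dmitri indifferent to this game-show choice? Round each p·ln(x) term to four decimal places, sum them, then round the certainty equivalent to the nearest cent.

$1,705.14

E[u] = 0.2·ln(17800) + 0.4·ln(3000) + 0.4·ln(300) = 1.9574 + 3.2025 + 2.2815 = 7.4414
CE = e^7.4414 ≈ 1705.14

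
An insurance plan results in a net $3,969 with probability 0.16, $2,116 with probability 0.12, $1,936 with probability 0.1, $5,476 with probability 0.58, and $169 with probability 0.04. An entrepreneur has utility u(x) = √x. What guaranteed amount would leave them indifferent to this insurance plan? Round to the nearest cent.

E[u] = 0.16·√3969 + 0.12·√2116 + 0.1·√1936 + 0.58·√5476 + 0.04·√169 = 0.16·63 + 0.12·46 + 0.1·44 + 0.58·74 + 0.04·13 = 63.44
CE = (63.44)² = 4024.6336

$4,024.63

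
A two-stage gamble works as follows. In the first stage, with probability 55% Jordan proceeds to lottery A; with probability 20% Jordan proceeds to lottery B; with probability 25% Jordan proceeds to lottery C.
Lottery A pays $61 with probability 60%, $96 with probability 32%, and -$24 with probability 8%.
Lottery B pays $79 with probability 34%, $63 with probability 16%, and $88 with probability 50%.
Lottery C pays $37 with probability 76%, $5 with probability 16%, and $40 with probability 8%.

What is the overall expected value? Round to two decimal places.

EV(A) = 0.6 × 61 + 0.32 × 96 + 0.08 × (-24) = 36.6 + 30.72 − 1.92 = 65.4
EV(B) = 0.34 × 79 + 0.16 × 63 + 0.5 × 88 = 26.86 + 10.08 + 44 = 80.94
EV(C) = 0.76 × 37 + 0.16 × 5 + 0.08 × 40 = 28.12 + 0.8 + 3.2 = 32.12
Overall = 0.55 × 65.4 + 0.2 × 80.94 + 0.25 × 32.12 = 35.97 + 16.188 + 8.03 = 60.188

$60.19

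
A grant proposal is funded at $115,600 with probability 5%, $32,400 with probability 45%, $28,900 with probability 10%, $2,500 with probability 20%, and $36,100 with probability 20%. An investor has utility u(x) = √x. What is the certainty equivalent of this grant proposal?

$26,569

E[u] = 0.05·√115600 + 0.45·√32400 + 0.1·√28900 + 0.2·√2500 + 0.2·√36100 = 0.05·340 + 0.45·180 + 0.1·170 + 0.2·50 + 0.2·190 = 163
CE = (163)² = 26569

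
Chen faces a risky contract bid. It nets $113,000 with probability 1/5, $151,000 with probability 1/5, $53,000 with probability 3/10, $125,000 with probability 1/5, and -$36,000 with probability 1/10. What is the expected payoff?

$90,100

EV = 1/5 × 113000 + 1/5 × 151000 + 3/10 × 53000 + 1/5 × 125000 + 1/10 × (-36000) = 22600 + 30200 + 15900 + 25000 − 3600 = 90100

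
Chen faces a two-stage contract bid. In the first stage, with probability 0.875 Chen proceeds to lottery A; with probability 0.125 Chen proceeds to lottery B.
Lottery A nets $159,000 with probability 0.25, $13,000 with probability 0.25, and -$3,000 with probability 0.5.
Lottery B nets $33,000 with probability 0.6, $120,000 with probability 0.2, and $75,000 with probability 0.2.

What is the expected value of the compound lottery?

EV(A) = 0.25 × 159000 + 0.25 × 13000 + 0.5 × (-3000) = 39750 + 3250 − 1500 = 41500
EV(B) = 0.6 × 33000 + 0.2 × 120000 + 0.2 × 75000 = 19800 + 24000 + 15000 = 58800
Overall = 0.875 × 41500 + 0.125 × 58800 = 36312.5 + 7350 = 43662.5

$43,662.50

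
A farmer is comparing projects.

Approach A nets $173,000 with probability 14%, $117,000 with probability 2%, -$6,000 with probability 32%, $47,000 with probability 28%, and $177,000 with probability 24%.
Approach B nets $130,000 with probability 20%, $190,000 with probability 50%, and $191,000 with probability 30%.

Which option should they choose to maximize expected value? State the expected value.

Approach A = 0.14 × 173000 + 0.02 × 117000 + 0.32 × (-6000) + 0.28 × 47000 + 0.24 × 177000 = 24220 + 2340 − 1920 + 13160 + 42480 = 80280
Approach B = 0.2 × 130000 + 0.5 × 190000 + 0.3 × 191000 = 26000 + 95000 + 57300 = 178300

Approach B ($178,300)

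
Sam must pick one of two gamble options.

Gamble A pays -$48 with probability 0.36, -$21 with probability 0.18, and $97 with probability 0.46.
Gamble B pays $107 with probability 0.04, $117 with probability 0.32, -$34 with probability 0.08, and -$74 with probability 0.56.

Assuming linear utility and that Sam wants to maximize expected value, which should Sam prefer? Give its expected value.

Gamble A ($23.56)

Gamble A = 0.36 × (-48) + 0.18 × (-21) + 0.46 × 97 = -17.28 − 3.78 + 44.62 = 23.56
Gamble B = 0.04 × 107 + 0.32 × 117 + 0.08 × (-34) + 0.56 × (-74) = 4.28 + 37.44 − 2.72 − 41.44 = -2.44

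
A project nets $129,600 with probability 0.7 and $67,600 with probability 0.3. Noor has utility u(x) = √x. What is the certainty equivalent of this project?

$108,900

E[u] = 0.7·√129600 + 0.3·√67600 = 0.7·360 + 0.3·260 = 330
CE = (330)² = 108900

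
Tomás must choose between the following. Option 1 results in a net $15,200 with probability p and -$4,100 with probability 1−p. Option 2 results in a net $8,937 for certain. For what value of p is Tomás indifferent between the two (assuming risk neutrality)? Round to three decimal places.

p = 0.675

p·15200 + (1−p)·(-4100) = 8937
19300p − 4100 = 8937
p = (8937 + 4100) / 19300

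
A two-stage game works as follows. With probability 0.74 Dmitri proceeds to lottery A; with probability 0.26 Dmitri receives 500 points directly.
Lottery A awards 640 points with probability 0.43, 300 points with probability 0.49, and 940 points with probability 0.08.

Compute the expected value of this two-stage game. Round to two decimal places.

EV(A) = 0.43 × 640 + 0.49 × 300 + 0.08 × 940 = 275.2 + 147 + 75.2 = 497.4
Branch B: 500 (certain)
Overall = 0.74 × 497.4 + 0.26 × 500 = 368.076 + 130 = 498.076

498.08 points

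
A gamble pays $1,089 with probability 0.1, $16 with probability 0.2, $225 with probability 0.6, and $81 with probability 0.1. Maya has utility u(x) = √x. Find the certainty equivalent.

$196

E[u] = 0.1·√1089 + 0.2·√16 + 0.6·√225 + 0.1·√81 = 0.1·33 + 0.2·4 + 0.6·15 + 0.1·9 = 14
CE = (14)² = 196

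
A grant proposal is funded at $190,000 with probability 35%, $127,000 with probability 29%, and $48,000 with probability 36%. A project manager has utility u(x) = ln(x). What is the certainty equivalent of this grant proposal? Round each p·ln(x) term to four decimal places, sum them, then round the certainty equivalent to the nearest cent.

E[u] = 0.35·ln(190000) + 0.29·ln(127000) + 0.36·ln(48000) = 4.2542 + 3.4081 + 3.8804 = 11.5427
CE = e^11.5427 ≈ 103022.22

$103,022.22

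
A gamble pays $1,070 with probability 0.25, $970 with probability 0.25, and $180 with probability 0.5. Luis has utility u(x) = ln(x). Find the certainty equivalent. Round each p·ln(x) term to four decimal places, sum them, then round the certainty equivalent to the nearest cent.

$428.25

E[u] = 0.25·ln(1070) + 0.25·ln(970) + 0.5·ln(180) = 1.7439 + 1.7193 + 2.5965 = 6.0597
CE = e^6.0597 ≈ 428.25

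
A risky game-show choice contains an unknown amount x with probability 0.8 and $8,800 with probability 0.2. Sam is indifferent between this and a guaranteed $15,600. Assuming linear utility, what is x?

0.8·x + 0.2·8800 = 15600
0.8·x = 15600 − 1760 = 13840
x = 13840 / 0.8 = 17300

x = $17,300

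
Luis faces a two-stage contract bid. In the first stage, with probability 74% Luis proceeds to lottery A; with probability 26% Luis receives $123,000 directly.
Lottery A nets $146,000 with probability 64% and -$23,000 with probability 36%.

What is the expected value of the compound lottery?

EV(A) = 0.64 × 146000 + 0.36 × (-23000) = 93440 − 8280 = 85160
Branch B: 123000 (certain)
Overall = 0.74 × 85160 + 0.26 × 123000 = 63018.4 + 31980 = 94998.4

$94,998.40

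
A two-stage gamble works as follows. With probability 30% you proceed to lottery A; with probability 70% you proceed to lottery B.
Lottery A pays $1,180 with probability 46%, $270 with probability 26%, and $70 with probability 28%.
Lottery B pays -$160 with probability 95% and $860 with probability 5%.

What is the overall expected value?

$113.48

EV(A) = 0.46 × 1180 + 0.26 × 270 + 0.28 × 70 = 542.8 + 70.2 + 19.6 = 632.6
EV(B) = 0.95 × (-160) + 0.05 × 860 = -152 + 43 = -109
Overall = 0.3 × 632.6 + 0.7 × (-109) = 189.78 − 76.3 = 113.48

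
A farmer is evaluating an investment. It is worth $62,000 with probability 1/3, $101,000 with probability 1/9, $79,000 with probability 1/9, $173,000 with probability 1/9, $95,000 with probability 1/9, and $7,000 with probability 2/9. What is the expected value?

EV = 1/3 × 62000 + 1/9 × 101000 + 1/9 × 79000 + 1/9 × 173000 + 1/9 × 95000 + 2/9 × 7000 = 20666.6667 + 11222.2222 + 8777.7778 + 19222.2222 + 10555.5556 + 1555.5556 = 72000

$72,000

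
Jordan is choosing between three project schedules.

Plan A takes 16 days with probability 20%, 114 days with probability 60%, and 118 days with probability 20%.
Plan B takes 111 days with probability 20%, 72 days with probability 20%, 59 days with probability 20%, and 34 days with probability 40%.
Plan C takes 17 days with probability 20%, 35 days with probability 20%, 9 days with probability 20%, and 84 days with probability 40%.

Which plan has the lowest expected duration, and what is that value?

Plan A = 0.2 × 16 + 0.6 × 114 + 0.2 × 118 = 3.2 + 68.4 + 23.6 = 95.2
Plan B = 0.2 × 111 + 0.2 × 72 + 0.2 × 59 + 0.4 × 34 = 22.2 + 14.4 + 11.8 + 13.6 = 62
Plan C = 0.2 × 17 + 0.2 × 35 + 0.2 × 9 + 0.4 × 84 = 3.4 + 7 + 1.8 + 33.6 = 45.8

Plan C (45.8 days)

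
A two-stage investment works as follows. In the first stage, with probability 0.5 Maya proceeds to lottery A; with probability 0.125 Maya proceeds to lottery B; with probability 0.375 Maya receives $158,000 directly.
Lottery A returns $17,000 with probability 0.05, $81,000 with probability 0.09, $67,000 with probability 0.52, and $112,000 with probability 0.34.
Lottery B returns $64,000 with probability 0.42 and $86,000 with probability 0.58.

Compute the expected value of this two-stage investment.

$109,375

EV(A) = 0.05 × 17000 + 0.09 × 81000 + 0.52 × 67000 + 0.34 × 112000 = 850 + 7290 + 34840 + 38080 = 81060
EV(B) = 0.42 × 64000 + 0.58 × 86000 = 26880 + 49880 = 76760
Branch C: 158000 (certain)
Overall = 0.5 × 81060 + 0.125 × 76760 + 0.375 × 158000 = 40530 + 9595 + 59250 = 109375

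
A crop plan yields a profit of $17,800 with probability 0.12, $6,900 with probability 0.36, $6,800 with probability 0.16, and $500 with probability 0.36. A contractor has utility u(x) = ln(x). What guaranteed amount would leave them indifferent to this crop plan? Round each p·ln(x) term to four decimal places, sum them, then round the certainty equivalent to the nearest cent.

$2,998.00

E[u] = 0.12·ln(17800) + 0.36·ln(6900) + 0.16·ln(6800) + 0.36·ln(500) = 1.1744 + 3.1821 + 1.4119 + 2.2373 = 8.0057
CE = e^8.0057 ≈ 2998.00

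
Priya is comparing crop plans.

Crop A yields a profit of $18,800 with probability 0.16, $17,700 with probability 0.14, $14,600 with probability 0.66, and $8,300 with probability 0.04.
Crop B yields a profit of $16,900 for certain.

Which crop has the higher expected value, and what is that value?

Crop B ($16,900)

Crop A = 0.16 × 18800 + 0.14 × 17700 + 0.66 × 14600 + 0.04 × 8300 = 3008 + 2478 + 9636 + 332 = 15454
Crop B: 16900 (certain)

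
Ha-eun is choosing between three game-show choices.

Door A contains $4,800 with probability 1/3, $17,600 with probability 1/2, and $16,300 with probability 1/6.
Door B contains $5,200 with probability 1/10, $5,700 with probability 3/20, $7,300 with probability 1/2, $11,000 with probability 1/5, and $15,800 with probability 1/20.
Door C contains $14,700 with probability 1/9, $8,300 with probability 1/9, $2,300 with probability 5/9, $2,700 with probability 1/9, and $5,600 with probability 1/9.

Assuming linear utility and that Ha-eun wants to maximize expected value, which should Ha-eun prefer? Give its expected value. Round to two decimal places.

Door A = 1/3 × 4800 + 1/2 × 17600 + 1/6 × 16300 = 1600 + 8800 + 2716.6667 = 13116.6667
Door B = 1/10 × 5200 + 3/20 × 5700 + 1/2 × 7300 + 1/5 × 11000 + 1/20 × 15800 = 520 + 855 + 3650 + 2200 + 790 = 8015
Door C = 1/9 × 14700 + 1/9 × 8300 + 5/9 × 2300 + 1/9 × 2700 + 1/9 × 5600 = 1633.3333 + 922.2222 + 1277.7778 + 300 + 622.2222 = 4755.5556

Door A ($13,116.67)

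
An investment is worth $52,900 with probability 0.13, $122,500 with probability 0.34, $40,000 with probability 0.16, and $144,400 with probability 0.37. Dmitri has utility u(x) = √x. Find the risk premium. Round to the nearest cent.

E[u] = 0.13·√52900 + 0.34·√122500 + 0.16·√40000 + 0.37·√144400 = 0.13·230 + 0.34·350 + 0.16·200 + 0.37·380 = 321.5
CE = (321.5)² = 103362.25
Risk premium = EV − CE = 108355 − 103362.25 = 4992.75

$4,992.75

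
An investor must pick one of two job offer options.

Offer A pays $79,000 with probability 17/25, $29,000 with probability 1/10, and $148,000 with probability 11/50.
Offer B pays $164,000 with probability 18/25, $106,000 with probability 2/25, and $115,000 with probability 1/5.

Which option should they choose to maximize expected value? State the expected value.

Offer A = 17/25 × 79000 + 1/10 × 29000 + 11/50 × 148000 = 53720 + 2900 + 32560 = 89180
Offer B = 18/25 × 164000 + 2/25 × 106000 + 1/5 × 115000 = 118080 + 8480 + 23000 = 149560

Offer B ($149,560)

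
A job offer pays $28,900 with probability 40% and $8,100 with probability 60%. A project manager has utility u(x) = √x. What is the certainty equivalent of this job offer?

E[u] = 0.4·√28900 + 0.6·√8100 = 0.4·170 + 0.6·90 = 122
CE = (122)² = 14884

$14,884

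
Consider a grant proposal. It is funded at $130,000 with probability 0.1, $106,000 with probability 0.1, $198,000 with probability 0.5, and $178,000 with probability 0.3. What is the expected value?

$176,000

EV = 0.1 × 130000 + 0.1 × 106000 + 0.5 × 198000 + 0.3 × 178000 = 13000 + 10600 + 99000 + 53400 = 176000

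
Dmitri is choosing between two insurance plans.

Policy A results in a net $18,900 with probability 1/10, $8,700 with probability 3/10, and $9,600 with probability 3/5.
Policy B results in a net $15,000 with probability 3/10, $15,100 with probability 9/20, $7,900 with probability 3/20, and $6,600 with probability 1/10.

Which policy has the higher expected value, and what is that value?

Policy A = 1/10 × 18900 + 3/10 × 8700 + 3/5 × 9600 = 1890 + 2610 + 5760 = 10260
Policy B = 3/10 × 15000 + 9/20 × 15100 + 3/20 × 7900 + 1/10 × 6600 = 4500 + 6795 + 1185 + 660 = 13140

Policy B ($13,140)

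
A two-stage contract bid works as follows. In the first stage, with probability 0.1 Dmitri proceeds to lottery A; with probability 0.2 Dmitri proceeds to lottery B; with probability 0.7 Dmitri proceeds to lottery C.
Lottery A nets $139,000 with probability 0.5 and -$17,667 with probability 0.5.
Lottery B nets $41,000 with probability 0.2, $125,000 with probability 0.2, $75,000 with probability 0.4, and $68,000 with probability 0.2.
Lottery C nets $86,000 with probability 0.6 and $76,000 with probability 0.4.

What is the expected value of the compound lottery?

EV(A) = 0.5 × 139000 + 0.5 × (-17667) = 69500 − 8833.5 = 60666.5
EV(B) = 0.2 × 41000 + 0.2 × 125000 + 0.4 × 75000 + 0.2 × 68000 = 8200 + 25000 + 30000 + 13600 = 76800
EV(C) = 0.6 × 86000 + 0.4 × 76000 = 51600 + 30400 = 82000
Overall = 0.1 × 60666.5 + 0.2 × 76800 + 0.7 × 82000 = 6066.65 + 15360 + 57400 = 78826.65

$78,826.65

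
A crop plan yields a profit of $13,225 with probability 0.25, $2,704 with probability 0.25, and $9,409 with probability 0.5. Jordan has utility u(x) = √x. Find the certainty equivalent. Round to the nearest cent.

$8,145.06

E[u] = 0.25·√13225 + 0.25·√2704 + 0.5·√9409 = 0.25·115 + 0.25·52 + 0.5·97 = 90.25
CE = (90.25)² = 8145.0625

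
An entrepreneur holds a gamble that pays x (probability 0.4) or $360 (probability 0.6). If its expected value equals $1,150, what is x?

0.4·x + 0.6·360 = 1150
0.4·x = 1150 − 216 = 934
x = 934 / 0.4 = 2335

x = $2,335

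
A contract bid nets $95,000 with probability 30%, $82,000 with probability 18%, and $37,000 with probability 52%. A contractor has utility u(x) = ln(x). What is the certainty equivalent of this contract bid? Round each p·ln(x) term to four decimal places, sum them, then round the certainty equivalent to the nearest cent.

E[u] = 0.3·ln(95000) + 0.18·ln(82000) + 0.52·ln(37000) = 3.4385 + 2.0366 + 5.4697 = 10.9448
CE = e^10.9448 ≈ 56658.65

$56,658.65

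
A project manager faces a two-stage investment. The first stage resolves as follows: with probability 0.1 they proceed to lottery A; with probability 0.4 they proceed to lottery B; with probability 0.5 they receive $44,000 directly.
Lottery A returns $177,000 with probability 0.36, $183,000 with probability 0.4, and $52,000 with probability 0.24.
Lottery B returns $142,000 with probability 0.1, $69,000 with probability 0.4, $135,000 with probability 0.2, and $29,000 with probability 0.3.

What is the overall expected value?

EV(A) = 0.36 × 177000 + 0.4 × 183000 + 0.24 × 52000 = 63720 + 73200 + 12480 = 149400
EV(B) = 0.1 × 142000 + 0.4 × 69000 + 0.2 × 135000 + 0.3 × 29000 = 14200 + 27600 + 27000 + 8700 = 77500
Branch C: 44000 (certain)
Overall = 0.1 × 149400 + 0.4 × 77500 + 0.5 × 44000 = 14940 + 31000 + 22000 = 67940

$67,940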